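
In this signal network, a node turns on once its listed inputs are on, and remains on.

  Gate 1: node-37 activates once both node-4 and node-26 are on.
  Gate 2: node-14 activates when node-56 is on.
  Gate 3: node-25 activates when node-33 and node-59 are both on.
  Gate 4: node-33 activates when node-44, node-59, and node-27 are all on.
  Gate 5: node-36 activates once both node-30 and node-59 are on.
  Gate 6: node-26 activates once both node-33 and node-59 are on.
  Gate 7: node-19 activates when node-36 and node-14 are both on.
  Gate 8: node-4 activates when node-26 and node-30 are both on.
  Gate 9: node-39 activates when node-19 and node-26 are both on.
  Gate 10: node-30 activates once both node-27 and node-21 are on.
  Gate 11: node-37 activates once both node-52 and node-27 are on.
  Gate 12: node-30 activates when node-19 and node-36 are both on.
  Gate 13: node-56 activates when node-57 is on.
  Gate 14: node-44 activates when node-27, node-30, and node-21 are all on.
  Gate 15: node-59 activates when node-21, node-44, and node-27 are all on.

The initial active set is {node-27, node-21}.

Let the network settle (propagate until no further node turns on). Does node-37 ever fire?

Yes

node-27 and node-21 are on, so node-30 activates (Gate 10).
Gate 14: node-27, node-30, and node-21 on → node-44 on.
Gate 15: node-21, node-44, and node-27 on → node-59 on.
Gate 4: node-44, node-59, and node-27 on → node-33 on.
node-33 and node-59 are on, so node-26 activates (Gate 6).
Gate 8: node-26 and node-30 on → node-4 on.
node-4 and node-26 are on, so node-37 activates (Gate 1).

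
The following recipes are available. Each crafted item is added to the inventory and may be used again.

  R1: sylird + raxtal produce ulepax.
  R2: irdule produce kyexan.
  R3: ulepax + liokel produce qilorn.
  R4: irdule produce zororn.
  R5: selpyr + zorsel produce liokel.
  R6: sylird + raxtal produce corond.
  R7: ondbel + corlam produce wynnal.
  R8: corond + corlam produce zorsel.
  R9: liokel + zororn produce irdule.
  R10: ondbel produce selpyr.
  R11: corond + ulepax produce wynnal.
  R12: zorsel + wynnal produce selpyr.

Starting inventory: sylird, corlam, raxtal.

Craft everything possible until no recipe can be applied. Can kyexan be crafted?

No

kyexan would need irdule (R2), but irdule is never obtained.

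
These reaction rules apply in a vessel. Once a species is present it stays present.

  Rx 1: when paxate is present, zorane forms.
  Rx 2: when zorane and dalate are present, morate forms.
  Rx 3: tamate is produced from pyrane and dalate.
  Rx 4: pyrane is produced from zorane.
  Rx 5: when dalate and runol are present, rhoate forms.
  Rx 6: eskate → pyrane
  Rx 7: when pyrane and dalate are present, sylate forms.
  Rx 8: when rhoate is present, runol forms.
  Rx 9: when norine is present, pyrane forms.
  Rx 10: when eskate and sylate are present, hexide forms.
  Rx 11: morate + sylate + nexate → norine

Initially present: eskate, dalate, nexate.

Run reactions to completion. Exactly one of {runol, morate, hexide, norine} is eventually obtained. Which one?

eskate present → pyrane forms (Rx 6).
pyrane and dalate present → sylate forms (Rx 7).
eskate and sylate present → hexide forms (Rx 10).
runol would need rhoate (Rx 8), but rhoate never forms. norine would need morate, sylate, and nexate (Rx 11), but morate never forms. morate would need zorane and dalate (Rx 2), but zorane never forms.

hexide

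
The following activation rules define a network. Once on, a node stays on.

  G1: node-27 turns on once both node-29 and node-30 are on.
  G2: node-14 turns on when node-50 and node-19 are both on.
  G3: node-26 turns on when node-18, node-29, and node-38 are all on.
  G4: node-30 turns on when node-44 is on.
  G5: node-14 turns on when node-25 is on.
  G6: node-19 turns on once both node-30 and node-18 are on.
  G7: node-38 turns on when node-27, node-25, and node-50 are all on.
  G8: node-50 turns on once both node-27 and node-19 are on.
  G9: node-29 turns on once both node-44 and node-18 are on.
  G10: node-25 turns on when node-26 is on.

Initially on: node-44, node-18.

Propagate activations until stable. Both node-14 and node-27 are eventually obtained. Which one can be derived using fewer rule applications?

node-27

node-27: node-44 and node-18 are on, so node-29 turns on (G9). G4: node-44 on → node-30 on. node-29 and node-30 are on, so node-27 turns on (G1). [3 rule applications]
node-14: G9: node-44 and node-18 on → node-29 on. node-44 is on, so node-30 turns on (G4). node-29 and node-30 are on, so node-27 turns on (G1). G6: node-30 and node-18 on → node-19 on. node-27 and node-19 are on, so node-50 turns on (G8). G2: node-50 and node-19 on → node-14 on. [6 rule applications]
node-27 needs fewer.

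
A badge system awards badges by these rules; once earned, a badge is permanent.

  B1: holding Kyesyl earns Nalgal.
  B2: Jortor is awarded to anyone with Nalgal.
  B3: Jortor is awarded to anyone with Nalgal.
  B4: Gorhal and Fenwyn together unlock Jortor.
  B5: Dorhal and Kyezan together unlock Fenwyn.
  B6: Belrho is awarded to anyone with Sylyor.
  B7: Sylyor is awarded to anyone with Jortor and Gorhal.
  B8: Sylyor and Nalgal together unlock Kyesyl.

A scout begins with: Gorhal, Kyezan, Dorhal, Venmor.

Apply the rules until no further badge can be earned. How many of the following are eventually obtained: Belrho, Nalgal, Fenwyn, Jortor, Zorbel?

With Dorhal and Kyezan, Fenwyn is earned (B5).
With Gorhal and Fenwyn, Jortor is earned (B4).
With Jortor and Gorhal, Sylyor is earned (B7).
With Sylyor, Belrho is earned (B6).
Belrho: reached.
Nalgal would need Kyesyl (B1), but Kyesyl is never earned.
Fenwyn: reached.
Jortor: reached.
No rule produces Zorbel, and it is not given.
Reached: Belrho, Fenwyn, and Jortor — 3 of the 5.

3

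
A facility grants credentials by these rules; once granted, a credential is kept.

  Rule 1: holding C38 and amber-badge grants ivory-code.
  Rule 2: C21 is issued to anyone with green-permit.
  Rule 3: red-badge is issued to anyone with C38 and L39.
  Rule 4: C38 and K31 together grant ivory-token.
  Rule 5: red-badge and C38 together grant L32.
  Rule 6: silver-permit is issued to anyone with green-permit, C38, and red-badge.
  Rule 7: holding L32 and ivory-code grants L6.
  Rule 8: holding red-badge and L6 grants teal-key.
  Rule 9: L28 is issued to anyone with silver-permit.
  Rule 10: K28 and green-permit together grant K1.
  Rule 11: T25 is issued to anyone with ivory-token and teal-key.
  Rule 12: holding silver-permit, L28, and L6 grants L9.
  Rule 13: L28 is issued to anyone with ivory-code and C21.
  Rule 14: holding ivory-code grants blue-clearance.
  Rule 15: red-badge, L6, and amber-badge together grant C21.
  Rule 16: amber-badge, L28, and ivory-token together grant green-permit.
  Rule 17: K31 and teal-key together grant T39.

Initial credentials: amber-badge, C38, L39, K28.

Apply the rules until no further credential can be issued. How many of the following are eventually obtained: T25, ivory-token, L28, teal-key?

Holding C38 and amber-badge grants ivory-code (Rule 1).
Holding C38 and L39 grants red-badge (Rule 3).
Holding red-badge and C38 grants L32 (Rule 5).
Holding L32 and ivory-code grants L6 (Rule 7).
Holding red-badge and L6 grants teal-key (Rule 8).
Holding red-badge, L6, and amber-badge grants C21 (Rule 15).
Holding ivory-code and C21 grants L28 (Rule 13).
T25 would need ivory-token and teal-key (Rule 11), but ivory-token is never granted.
ivory-token would need C38 and K31 (Rule 4), but K31 is never granted.
L28: reached.
teal-key: reached.
Reached: L28 and teal-key — 2 of the 4.

2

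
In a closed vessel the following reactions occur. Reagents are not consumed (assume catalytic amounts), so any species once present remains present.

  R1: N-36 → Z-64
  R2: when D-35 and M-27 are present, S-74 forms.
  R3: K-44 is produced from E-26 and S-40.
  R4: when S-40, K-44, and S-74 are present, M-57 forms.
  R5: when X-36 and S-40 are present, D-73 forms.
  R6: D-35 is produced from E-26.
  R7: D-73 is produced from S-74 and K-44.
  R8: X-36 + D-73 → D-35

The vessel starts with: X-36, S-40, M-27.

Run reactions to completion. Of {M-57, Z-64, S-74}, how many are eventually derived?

X-36 and S-40 present → D-73 forms (R5).
X-36 and D-73 present → D-35 forms (R8).
D-35 and M-27 present → S-74 forms (R2).
M-57 would need S-40, K-44, and S-74 (R4), but K-44 never forms.
Z-64 would need N-36 (R1), but N-36 never forms.
S-74: reached.
Reached: S-74 — 1 of the 3.

1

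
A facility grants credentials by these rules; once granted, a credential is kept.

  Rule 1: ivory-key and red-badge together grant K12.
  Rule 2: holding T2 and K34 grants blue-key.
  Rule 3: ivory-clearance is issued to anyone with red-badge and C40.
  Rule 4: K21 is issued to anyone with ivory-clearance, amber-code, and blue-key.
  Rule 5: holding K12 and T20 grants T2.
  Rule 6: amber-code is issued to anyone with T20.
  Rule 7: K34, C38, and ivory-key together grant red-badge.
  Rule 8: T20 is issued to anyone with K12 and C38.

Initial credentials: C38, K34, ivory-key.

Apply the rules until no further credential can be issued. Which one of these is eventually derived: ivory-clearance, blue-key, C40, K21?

blue-key

Holding K34, C38, and ivory-key grants red-badge (Rule 7).
Holding ivory-key and red-badge grants K12 (Rule 1).
Holding K12 and C38 grants T20 (Rule 8).
Holding K12 and T20 grants T2 (Rule 5).
Holding T2 and K34 grants blue-key (Rule 2).
ivory-clearance would need red-badge and C40 (Rule 3), but C40 is never granted. No rule produces C40, and it is not given. K21 would need ivory-clearance, amber-code, and blue-key (Rule 4), but ivory-clearance is never granted.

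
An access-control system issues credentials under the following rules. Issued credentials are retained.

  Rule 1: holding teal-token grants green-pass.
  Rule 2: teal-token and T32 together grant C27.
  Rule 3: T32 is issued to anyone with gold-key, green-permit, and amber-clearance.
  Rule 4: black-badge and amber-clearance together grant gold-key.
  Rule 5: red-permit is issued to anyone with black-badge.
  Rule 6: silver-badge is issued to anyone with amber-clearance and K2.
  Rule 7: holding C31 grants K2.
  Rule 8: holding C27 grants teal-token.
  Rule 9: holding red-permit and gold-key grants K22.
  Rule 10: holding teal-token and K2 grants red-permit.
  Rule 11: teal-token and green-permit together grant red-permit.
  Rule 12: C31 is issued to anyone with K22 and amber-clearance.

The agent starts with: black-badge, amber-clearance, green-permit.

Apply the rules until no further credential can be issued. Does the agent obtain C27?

No

C27 would need teal-token and T32 (Rule 2), but teal-token is never granted.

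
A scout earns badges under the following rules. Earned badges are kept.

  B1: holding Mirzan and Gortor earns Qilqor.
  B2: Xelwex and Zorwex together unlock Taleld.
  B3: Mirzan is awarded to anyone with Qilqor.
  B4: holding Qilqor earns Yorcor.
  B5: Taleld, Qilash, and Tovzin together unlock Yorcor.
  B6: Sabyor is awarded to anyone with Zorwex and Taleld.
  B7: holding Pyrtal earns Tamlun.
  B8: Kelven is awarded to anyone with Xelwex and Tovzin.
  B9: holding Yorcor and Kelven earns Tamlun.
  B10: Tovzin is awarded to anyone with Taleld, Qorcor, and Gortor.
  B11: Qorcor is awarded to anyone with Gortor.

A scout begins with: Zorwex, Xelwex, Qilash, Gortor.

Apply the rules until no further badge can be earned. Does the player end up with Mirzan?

No

Mirzan would need Qilqor (B3), but Qilqor is never earned.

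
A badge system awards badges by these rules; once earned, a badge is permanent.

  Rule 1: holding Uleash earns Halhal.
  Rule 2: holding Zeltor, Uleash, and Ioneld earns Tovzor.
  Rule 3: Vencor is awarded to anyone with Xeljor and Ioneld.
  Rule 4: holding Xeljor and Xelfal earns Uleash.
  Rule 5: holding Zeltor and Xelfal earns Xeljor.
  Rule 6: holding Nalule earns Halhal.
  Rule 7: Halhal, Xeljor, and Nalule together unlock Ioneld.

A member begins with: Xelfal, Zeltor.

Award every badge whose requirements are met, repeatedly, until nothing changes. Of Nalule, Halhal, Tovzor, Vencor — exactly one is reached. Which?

Halhal

With Zeltor and Xelfal, Xeljor is earned (Rule 5).
With Xeljor and Xelfal, Uleash is earned (Rule 4).
With Uleash, Halhal is earned (Rule 1).
Tovzor would need Zeltor, Uleash, and Ioneld (Rule 2), but Ioneld is never earned. Vencor would need Xeljor and Ioneld (Rule 3), but Ioneld is never earned. No rule produces Nalule, and it is not given.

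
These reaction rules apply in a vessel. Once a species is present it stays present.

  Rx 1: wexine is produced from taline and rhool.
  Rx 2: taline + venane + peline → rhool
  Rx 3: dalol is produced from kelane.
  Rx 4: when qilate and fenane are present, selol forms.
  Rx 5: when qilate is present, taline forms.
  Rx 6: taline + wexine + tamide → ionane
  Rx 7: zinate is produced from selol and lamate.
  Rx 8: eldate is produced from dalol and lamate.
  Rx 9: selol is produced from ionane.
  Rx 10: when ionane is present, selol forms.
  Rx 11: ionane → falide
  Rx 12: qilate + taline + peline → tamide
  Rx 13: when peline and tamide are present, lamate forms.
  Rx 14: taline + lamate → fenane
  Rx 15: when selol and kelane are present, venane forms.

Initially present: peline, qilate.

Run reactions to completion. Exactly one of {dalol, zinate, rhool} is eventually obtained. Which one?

qilate present → taline forms (Rx 5).
qilate, taline, and peline present → tamide forms (Rx 12).
peline and tamide present → lamate forms (Rx 13).
taline and lamate present → fenane forms (Rx 14).
qilate and fenane present → selol forms (Rx 4).
selol and lamate present → zinate forms (Rx 7).
rhool would need taline, venane, and peline (Rx 2), but venane never forms. dalol would need kelane (Rx 3), but kelane never forms.

zinate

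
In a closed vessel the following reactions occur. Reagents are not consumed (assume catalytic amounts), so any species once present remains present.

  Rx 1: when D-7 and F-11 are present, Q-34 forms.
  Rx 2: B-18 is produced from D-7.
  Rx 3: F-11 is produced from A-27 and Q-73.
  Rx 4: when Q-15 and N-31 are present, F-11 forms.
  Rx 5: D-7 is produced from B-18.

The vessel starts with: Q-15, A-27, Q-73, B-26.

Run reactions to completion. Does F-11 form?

Yes

A-27 and Q-73 present → F-11 forms (Rx 3).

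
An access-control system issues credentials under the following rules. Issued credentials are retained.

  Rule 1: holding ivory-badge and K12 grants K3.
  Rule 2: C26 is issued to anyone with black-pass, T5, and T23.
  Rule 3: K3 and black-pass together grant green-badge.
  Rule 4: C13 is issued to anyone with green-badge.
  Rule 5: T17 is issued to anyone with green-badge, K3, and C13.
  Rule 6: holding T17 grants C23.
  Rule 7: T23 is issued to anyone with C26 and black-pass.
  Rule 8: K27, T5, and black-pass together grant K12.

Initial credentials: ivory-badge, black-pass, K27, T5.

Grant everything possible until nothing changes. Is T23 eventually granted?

T23 would need C26 and black-pass (Rule 7), but C26 is never granted.

No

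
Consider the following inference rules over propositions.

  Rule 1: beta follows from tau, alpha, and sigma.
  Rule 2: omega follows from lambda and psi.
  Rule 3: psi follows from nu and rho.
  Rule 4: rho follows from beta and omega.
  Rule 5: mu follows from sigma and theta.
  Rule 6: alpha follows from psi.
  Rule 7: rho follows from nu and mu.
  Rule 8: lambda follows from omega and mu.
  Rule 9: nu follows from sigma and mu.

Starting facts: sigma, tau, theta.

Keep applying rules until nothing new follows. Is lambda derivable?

lambda would need omega and mu (Rule 8), but omega is never established.

No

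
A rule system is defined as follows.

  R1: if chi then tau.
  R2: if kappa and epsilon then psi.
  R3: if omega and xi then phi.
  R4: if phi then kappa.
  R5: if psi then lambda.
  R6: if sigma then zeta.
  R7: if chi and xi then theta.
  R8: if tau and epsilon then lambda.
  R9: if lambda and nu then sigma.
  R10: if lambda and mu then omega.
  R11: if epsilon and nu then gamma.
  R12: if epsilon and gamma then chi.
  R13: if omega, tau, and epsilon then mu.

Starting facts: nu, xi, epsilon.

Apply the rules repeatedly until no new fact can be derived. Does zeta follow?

Yes

From epsilon and nu, R11 gives gamma.
epsilon and gamma hold, so chi follows (R12).
From chi, R1 gives tau.
tau and epsilon hold, so lambda follows (R8).
lambda and nu hold, so sigma follows (R9).
sigma holds, so zeta follows (R6).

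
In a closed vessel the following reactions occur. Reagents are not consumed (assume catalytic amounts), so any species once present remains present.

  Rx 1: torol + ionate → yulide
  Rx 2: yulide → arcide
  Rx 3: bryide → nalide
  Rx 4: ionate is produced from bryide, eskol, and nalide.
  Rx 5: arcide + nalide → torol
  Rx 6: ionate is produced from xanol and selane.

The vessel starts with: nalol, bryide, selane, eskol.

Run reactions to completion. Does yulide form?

No

yulide would need torol and ionate (Rx 1), but torol never forms.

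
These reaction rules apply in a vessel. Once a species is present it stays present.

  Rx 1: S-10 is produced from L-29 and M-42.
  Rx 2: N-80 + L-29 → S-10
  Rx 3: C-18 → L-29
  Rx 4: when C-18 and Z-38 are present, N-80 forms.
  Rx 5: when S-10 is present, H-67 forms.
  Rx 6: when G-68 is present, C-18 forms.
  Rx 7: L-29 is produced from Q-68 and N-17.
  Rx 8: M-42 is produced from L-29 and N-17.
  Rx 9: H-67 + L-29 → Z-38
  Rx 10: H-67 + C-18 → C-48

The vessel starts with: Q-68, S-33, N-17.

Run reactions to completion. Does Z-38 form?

Q-68 and N-17 present → L-29 forms (Rx 7).
L-29 and N-17 present → M-42 forms (Rx 8).
L-29 and M-42 present → S-10 forms (Rx 1).
S-10 present → H-67 forms (Rx 5).
H-67 and L-29 present → Z-38 forms (Rx 9).

Yes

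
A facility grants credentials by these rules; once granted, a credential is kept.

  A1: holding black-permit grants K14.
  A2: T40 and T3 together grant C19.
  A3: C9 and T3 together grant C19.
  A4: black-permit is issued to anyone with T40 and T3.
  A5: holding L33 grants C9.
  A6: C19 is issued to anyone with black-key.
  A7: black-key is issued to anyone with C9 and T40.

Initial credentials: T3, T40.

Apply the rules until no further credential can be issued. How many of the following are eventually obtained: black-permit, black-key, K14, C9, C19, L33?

Holding T40 and T3 grants C19 (A2).
Holding T40 and T3 grants black-permit (A4).
Holding black-permit grants K14 (A1).
black-permit: reached.
black-key would need C9 and T40 (A7), but C9 is never granted.
K14: reached.
C9 would need L33 (A5), but L33 is never granted.
C19: reached.
No rule produces L33, and it is not given.
Reached: black-permit, K14, and C19 — 3 of the 6.

3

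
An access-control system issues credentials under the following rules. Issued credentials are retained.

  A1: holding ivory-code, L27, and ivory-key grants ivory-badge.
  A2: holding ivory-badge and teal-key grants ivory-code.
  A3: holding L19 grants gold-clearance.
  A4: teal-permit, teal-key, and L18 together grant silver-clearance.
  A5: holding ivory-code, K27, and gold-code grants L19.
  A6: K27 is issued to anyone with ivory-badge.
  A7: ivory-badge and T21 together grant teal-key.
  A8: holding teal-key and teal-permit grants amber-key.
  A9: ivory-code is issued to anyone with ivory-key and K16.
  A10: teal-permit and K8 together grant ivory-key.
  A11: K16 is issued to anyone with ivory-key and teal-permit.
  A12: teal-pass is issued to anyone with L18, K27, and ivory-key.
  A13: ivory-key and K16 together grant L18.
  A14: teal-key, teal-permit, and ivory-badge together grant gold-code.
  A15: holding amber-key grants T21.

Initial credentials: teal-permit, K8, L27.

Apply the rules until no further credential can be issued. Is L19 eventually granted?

L19 would need ivory-code, K27, and gold-code (A5), but gold-code is never granted.

No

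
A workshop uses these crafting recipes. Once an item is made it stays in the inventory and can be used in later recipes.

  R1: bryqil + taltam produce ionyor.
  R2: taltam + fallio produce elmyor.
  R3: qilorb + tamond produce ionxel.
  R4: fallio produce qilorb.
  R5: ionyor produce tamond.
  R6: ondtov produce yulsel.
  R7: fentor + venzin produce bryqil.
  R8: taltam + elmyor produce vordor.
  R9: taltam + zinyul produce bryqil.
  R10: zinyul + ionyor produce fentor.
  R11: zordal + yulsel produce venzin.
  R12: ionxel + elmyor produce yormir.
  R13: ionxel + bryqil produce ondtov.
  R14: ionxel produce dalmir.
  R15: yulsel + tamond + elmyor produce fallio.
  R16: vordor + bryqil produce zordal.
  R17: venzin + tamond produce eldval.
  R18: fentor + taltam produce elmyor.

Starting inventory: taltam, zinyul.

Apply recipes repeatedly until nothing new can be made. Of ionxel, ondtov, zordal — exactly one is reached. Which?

Using R9, taltam and zinyul make bryqil.
bryqil + taltam → ionyor (R1).
Using R10, zinyul and ionyor make fentor.
Using R18, fentor and taltam make elmyor.
taltam + elmyor → vordor (R8).
Using R16, vordor and bryqil make zordal.
ionxel would need qilorb and tamond (R3), but qilorb is never obtained. ondtov would need ionxel and bryqil (R13), but ionxel is never obtained.

zordal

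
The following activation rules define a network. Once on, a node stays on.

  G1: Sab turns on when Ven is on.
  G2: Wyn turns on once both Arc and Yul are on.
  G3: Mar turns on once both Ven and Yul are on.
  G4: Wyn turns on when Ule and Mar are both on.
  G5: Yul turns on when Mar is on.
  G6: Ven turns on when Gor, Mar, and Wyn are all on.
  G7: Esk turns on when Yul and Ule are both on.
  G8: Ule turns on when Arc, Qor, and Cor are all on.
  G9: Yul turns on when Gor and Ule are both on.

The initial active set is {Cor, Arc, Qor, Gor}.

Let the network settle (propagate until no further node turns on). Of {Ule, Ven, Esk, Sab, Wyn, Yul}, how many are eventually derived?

Arc, Qor, and Cor are on, so Ule turns on (G8).
G9: Gor and Ule on → Yul on.
G7: Yul and Ule on → Esk on.
G2: Arc and Yul on → Wyn on.
Ule: reached.
Ven would need Gor, Mar, and Wyn (G6), but Mar never turns on.
Esk: reached.
Sab would need Ven (G1), but Ven never turns on.
Wyn: reached.
Yul: reached.
Reached: Ule, Esk, Wyn, and Yul — 4 of the 6.

4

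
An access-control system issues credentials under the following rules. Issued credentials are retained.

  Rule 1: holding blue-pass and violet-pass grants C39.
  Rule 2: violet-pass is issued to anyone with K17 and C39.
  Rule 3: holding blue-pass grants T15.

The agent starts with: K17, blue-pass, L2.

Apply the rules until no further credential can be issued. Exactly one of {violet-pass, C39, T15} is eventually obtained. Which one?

T15

Holding blue-pass grants T15 (Rule 3).
violet-pass would need K17 and C39 (Rule 2), but C39 is never granted. C39 would need blue-pass and violet-pass (Rule 1), but violet-pass is never granted.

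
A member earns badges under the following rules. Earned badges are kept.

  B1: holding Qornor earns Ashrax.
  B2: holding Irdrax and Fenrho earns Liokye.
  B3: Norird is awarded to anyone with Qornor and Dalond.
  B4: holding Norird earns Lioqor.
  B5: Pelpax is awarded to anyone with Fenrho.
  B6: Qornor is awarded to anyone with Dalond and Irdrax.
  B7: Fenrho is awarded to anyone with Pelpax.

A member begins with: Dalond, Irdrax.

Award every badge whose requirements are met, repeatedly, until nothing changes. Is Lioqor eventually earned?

Yes

With Dalond and Irdrax, Qornor is earned (B6).
With Qornor and Dalond, Norird is earned (B3).
With Norird, Lioqor is earned (B4).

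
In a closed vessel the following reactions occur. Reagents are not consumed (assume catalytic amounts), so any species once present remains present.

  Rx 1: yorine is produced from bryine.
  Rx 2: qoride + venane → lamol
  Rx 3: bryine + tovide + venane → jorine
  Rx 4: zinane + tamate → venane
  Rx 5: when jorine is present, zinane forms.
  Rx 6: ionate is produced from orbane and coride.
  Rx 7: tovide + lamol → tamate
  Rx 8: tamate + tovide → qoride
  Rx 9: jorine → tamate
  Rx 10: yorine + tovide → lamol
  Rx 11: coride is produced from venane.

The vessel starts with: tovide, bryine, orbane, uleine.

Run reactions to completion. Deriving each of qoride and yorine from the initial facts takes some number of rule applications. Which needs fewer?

yorine

yorine: bryine present → yorine forms (Rx 1). [1 rule application]
qoride: bryine present → yorine forms (Rx 1). yorine and tovide present → lamol forms (Rx 10). tovide and lamol present → tamate forms (Rx 7). tamate and tovide present → qoride forms (Rx 8). [4 rule applications]
yorine needs fewer.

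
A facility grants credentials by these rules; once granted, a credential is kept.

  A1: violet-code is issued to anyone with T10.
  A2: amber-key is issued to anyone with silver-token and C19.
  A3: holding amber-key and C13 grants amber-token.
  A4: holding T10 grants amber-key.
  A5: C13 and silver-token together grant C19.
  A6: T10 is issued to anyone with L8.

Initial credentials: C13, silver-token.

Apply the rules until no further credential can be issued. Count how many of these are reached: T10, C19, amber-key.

Holding C13 and silver-token grants C19 (A5).
Holding silver-token and C19 grants amber-key (A2).
T10 would need L8 (A6), but L8 is never granted.
C19: reached.
amber-key: reached.
Reached: C19 and amber-key — 2 of the 3.

2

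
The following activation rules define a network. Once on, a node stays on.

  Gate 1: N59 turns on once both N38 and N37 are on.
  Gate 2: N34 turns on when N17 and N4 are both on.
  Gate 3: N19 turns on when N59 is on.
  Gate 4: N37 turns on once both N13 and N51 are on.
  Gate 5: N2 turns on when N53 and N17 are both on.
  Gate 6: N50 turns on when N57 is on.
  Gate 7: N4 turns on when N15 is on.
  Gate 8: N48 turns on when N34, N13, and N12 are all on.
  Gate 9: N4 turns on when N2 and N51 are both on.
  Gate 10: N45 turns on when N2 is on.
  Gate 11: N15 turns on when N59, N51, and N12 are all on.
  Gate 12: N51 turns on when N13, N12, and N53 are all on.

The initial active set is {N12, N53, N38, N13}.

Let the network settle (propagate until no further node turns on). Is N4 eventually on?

Yes

N13, N12, and N53 are on, so N51 turns on (Gate 12).
Gate 4: N13 and N51 on → N37 on.
N38 and N37 are on, so N59 turns on (Gate 1).
N59, N51, and N12 are on, so N15 turns on (Gate 11).
Gate 7: N15 on → N4 on.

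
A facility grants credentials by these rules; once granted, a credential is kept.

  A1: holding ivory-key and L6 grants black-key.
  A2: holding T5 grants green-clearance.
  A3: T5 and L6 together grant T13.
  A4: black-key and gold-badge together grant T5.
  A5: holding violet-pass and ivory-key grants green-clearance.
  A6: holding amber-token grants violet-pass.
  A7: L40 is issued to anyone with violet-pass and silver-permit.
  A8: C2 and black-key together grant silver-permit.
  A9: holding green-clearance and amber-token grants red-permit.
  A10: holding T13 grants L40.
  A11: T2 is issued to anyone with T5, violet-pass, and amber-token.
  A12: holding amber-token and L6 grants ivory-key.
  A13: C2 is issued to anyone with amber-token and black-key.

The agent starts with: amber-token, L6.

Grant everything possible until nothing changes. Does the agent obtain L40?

Holding amber-token and L6 grants ivory-key (A12).
Holding amber-token grants violet-pass (A6).
Holding ivory-key and L6 grants black-key (A1).
Holding amber-token and black-key grants C2 (A13).
Holding C2 and black-key grants silver-permit (A8).
Holding violet-pass and silver-permit grants L40 (A7).

Yes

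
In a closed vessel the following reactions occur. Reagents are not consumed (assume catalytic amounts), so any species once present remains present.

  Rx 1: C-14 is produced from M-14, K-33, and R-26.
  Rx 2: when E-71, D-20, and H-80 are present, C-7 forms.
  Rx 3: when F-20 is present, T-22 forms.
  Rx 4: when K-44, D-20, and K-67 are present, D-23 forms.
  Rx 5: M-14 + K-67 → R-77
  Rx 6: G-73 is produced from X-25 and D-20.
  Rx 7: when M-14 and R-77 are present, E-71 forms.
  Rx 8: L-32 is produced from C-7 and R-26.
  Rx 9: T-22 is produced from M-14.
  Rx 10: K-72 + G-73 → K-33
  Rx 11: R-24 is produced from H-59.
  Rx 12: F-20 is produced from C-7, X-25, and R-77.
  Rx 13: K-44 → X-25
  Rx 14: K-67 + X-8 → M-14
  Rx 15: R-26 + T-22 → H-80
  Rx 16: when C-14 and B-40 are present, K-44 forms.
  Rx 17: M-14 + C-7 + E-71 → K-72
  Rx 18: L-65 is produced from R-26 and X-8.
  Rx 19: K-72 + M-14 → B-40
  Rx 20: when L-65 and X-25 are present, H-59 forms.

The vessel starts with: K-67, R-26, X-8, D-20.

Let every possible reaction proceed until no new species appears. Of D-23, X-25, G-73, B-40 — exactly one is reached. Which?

K-67 and X-8 present → M-14 forms (Rx 14).
M-14 present → T-22 forms (Rx 9).
M-14 and K-67 present → R-77 forms (Rx 5).
R-26 and T-22 present → H-80 forms (Rx 15).
M-14 and R-77 present → E-71 forms (Rx 7).
E-71, D-20, and H-80 present → C-7 forms (Rx 2).
M-14, C-7, and E-71 present → K-72 forms (Rx 17).
K-72 and M-14 present → B-40 forms (Rx 19).
G-73 would need X-25 and D-20 (Rx 6), but X-25 never forms. X-25 would need K-44 (Rx 13), but K-44 never forms. D-23 would need K-44, D-20, and K-67 (Rx 4), but K-44 never forms.

B-40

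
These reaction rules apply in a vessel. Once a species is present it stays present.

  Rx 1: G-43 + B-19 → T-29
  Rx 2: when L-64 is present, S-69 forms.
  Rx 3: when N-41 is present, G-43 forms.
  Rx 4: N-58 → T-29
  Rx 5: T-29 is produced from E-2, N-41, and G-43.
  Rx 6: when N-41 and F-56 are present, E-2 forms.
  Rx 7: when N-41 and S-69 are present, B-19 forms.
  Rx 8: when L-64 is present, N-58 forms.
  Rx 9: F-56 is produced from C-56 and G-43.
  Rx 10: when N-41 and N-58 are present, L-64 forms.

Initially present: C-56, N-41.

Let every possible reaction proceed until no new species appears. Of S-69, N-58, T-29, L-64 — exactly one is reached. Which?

T-29

N-41 present → G-43 forms (Rx 3).
C-56 and G-43 present → F-56 forms (Rx 9).
N-41 and F-56 present → E-2 forms (Rx 6).
E-2, N-41, and G-43 present → T-29 forms (Rx 5).
S-69 would need L-64 (Rx 2), but L-64 never forms. N-58 would need L-64 (Rx 8), but L-64 never forms. L-64 would need N-41 and N-58 (Rx 10), but N-58 never forms.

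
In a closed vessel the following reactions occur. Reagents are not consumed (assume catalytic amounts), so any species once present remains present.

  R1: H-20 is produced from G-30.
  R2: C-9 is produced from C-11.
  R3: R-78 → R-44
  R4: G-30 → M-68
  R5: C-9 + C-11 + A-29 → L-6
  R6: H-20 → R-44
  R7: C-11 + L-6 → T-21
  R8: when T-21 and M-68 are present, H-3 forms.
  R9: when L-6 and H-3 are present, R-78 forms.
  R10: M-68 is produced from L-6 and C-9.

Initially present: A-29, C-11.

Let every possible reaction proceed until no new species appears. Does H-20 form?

H-20 would need G-30 (R1), but G-30 never forms.

No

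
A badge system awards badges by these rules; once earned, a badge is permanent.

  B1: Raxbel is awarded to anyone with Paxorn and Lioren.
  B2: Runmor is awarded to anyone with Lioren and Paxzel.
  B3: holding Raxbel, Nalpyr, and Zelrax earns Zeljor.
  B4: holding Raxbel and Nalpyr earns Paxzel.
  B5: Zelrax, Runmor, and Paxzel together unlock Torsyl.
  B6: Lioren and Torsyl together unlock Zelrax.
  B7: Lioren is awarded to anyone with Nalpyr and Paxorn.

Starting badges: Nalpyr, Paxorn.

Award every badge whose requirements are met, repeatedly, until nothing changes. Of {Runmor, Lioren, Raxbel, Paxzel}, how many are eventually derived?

4

With Nalpyr and Paxorn, Lioren is earned (B7).
With Paxorn and Lioren, Raxbel is earned (B1).
With Raxbel and Nalpyr, Paxzel is earned (B4).
With Lioren and Paxzel, Runmor is earned (B2).
Runmor: reached.
Lioren: reached.
Raxbel: reached.
Paxzel: reached.
All 4 are reached.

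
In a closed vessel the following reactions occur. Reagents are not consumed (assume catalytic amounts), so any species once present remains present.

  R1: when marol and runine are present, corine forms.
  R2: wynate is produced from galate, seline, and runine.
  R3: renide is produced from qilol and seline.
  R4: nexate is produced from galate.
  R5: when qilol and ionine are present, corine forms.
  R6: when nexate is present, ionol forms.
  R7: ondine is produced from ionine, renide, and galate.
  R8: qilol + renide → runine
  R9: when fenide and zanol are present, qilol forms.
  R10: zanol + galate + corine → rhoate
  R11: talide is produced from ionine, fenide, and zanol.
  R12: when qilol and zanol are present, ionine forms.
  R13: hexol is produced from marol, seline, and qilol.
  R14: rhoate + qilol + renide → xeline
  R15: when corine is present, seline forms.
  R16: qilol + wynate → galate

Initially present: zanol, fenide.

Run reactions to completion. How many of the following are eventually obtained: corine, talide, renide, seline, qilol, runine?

fenide and zanol present → qilol forms (R9).
qilol and zanol present → ionine forms (R12).
ionine, fenide, and zanol present → talide forms (R11).
qilol and ionine present → corine forms (R5).
corine present → seline forms (R15).
qilol and seline present → renide forms (R3).
qilol and renide present → runine forms (R8).
corine: reached.
talide: reached.
renide: reached.
seline: reached.
qilol: reached.
runine: reached.
All 6 are reached.

6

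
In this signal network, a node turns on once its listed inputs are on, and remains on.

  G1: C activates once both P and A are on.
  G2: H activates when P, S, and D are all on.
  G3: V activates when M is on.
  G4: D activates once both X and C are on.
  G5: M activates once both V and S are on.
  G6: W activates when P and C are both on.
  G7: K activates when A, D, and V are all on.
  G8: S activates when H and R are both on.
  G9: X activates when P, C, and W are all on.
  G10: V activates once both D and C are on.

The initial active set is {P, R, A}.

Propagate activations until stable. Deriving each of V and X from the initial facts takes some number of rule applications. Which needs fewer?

X: P and A are on, so C activates (G1). P and C are on, so W activates (G6). G9: P, C, and W on → X on. [3 rule applications]
V: P and A are on, so C activates (G1). G6: P and C on → W on. P, C, and W are on, so X activates (G9). G4: X and C on → D on. G10: D and C on → V on. [5 rule applications]
X needs fewer.

X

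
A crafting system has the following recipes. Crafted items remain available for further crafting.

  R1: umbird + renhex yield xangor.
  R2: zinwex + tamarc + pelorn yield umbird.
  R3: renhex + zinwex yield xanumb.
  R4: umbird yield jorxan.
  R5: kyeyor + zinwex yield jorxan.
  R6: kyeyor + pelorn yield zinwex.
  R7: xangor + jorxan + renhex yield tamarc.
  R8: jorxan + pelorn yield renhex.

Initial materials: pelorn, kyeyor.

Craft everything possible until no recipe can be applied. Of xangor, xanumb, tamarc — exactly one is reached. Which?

xanumb

Using R6, kyeyor and pelorn make zinwex.
kyeyor + zinwex → jorxan (R5).
Using R8, jorxan and pelorn make renhex.
Using R3, renhex and zinwex make xanumb.
xangor would need umbird and renhex (R1), but umbird is never obtained. tamarc would need xangor, jorxan, and renhex (R7), but xangor is never obtained.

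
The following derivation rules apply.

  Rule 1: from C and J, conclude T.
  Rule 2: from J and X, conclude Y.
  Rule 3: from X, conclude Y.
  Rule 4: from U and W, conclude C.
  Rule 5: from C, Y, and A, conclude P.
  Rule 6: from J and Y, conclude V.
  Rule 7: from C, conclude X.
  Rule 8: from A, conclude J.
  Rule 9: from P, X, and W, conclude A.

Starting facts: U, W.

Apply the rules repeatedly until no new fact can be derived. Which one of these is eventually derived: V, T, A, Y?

Y

From U and W, Rule 4 gives C.
C holds, so X follows (Rule 7).
From X, Rule 3 gives Y.
T would need C and J (Rule 1), but J is never established. V would need J and Y (Rule 6), but J is never established. A would need P, X, and W (Rule 9), but P is never established.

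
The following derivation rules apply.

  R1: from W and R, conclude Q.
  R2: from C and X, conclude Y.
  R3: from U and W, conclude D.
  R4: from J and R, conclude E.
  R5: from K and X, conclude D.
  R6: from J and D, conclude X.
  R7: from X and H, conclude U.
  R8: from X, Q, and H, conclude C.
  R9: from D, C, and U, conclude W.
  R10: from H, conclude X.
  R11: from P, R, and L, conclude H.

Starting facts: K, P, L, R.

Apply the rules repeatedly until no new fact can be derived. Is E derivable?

E would need J and R (R4), but J is never established.

No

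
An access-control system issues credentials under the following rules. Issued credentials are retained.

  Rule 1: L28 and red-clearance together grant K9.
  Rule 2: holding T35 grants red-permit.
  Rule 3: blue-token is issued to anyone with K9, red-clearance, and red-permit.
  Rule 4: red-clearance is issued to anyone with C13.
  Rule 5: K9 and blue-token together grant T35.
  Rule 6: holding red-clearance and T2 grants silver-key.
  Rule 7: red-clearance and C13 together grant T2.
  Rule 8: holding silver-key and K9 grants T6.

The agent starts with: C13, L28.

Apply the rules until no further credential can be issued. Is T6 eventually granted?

Holding C13 grants red-clearance (Rule 4).
Holding L28 and red-clearance grants K9 (Rule 1).
Holding red-clearance and C13 grants T2 (Rule 7).
Holding red-clearance and T2 grants silver-key (Rule 6).
Holding silver-key and K9 grants T6 (Rule 8).

Yes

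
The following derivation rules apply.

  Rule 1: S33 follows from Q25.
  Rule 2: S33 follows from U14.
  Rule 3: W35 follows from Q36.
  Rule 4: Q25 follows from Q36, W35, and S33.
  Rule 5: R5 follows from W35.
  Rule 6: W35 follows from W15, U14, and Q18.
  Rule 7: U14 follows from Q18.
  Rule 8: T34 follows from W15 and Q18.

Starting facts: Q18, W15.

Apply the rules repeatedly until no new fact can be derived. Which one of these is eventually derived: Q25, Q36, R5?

R5

From Q18, Rule 7 gives U14.
W15, U14, and Q18 hold, so W35 follows (Rule 6).
From W35, Rule 5 gives R5.
No rule produces Q36, and it is not given. Q25 would need Q36, W35, and S33 (Rule 4), but Q36 is never established.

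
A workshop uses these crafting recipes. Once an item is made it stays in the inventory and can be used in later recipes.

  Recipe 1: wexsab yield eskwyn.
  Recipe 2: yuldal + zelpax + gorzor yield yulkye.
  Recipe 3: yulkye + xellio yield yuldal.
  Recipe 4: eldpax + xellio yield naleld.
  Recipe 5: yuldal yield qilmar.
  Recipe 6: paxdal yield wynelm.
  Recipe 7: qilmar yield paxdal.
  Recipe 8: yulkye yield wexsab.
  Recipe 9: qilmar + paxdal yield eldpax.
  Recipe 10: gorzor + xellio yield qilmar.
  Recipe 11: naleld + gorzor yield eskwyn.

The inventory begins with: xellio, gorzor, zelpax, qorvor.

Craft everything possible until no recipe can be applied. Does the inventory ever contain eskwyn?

Yes

gorzor + xellio → qilmar (Recipe 10).
Using Recipe 7, qilmar makes paxdal.
qilmar + paxdal → eldpax (Recipe 9).
Using Recipe 4, eldpax and xellio make naleld.
naleld + gorzor → eskwyn (Recipe 11).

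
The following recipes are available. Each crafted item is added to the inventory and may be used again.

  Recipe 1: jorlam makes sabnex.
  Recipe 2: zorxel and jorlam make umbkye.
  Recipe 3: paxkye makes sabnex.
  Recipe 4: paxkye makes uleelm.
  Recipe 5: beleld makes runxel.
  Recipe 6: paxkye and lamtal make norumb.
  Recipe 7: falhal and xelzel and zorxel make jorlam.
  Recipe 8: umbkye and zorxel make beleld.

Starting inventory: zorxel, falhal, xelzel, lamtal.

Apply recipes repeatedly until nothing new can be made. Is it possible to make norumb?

norumb would need paxkye and lamtal (Recipe 6), but paxkye is never obtained.

No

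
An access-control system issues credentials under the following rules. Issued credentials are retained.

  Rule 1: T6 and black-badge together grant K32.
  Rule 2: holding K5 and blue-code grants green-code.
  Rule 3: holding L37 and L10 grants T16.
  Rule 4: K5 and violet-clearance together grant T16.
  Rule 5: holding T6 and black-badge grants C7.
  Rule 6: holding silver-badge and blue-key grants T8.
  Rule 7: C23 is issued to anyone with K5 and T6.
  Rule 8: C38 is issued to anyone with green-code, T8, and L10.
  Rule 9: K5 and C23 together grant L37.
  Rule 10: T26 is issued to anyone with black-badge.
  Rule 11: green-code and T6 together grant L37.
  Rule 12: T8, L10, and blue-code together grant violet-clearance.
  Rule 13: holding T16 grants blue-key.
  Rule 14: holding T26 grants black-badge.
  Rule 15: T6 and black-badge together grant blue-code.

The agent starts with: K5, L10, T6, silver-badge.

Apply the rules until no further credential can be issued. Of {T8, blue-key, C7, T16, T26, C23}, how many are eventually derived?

Holding K5 and T6 grants C23 (Rule 7).
Holding K5 and C23 grants L37 (Rule 9).
Holding L37 and L10 grants T16 (Rule 3).
Holding T16 grants blue-key (Rule 13).
Holding silver-badge and blue-key grants T8 (Rule 6).
T8: reached.
blue-key: reached.
C7 would need T6 and black-badge (Rule 5), but black-badge is never granted.
T16: reached.
T26 would need black-badge (Rule 10), but black-badge is never granted.
C23: reached.
Reached: T8, blue-key, T16, and C23 — 4 of the 6.

4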